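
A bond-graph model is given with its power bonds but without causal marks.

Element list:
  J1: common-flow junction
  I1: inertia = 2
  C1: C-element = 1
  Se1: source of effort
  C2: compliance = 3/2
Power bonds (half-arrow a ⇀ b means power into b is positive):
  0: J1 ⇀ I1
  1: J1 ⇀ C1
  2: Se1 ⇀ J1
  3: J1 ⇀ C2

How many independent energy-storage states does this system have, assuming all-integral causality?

bond 2 stroke at J1  (Se1: effort source, stroke at far end)
bond 0 stroke at I1  (prefer integral on I1)
bond 1 stroke at J1  (J1 flow already set via bond 0)
bond 3 stroke at J1  (J1 flow already set via bond 0)

3  (C1, C2, I1 all integral)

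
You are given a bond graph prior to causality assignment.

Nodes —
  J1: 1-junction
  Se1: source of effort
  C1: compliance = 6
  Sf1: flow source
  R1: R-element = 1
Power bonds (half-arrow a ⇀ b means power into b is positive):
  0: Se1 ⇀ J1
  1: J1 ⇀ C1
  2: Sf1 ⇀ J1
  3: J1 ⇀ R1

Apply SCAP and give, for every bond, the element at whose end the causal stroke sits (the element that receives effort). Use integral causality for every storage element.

b0 →J1  (Se1: effort source, stroke at far end)
b2 →Sf1  (source Sf1 imposes f)
b1 →J1  (J1 flow already set via bond 2)
b3 →J1  (J1 flow already set via bond 2)

β0 |J1
β1 |J1
β2 |Sf1
β3 |J1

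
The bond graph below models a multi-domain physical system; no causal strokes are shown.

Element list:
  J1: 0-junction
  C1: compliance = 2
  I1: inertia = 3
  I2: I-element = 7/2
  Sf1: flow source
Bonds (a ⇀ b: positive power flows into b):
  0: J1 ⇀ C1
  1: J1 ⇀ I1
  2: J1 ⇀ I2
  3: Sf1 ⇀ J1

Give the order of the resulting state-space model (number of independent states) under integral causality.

3  (C1, I1, I2 all integral)

bond 3 stroke at Sf1  (Sf1: flow source, stroke at near end)
bond 0 stroke at J1  (C1: C, integral causality)
bond 1 stroke at I1  (J1: bond 0 brought effort, rest push out)
bond 2 stroke at I2  (common-e at J1 fixed by 0)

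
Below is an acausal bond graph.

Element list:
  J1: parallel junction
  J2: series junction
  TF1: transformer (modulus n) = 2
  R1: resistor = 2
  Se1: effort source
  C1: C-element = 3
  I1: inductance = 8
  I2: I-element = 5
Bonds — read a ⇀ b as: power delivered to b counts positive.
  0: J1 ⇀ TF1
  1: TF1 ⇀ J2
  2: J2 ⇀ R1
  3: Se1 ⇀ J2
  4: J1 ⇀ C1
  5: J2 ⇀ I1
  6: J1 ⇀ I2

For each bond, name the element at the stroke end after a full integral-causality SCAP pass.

β0 |TF1
β1 |J2
β2 |J2
β3 |J2
β4 |J1
β5 |I1
β6 |I2

β3 stroke at J2  (Se1: effort source, stroke at far end)
β4 stroke at J1  (C1 outputs effort q/C1)
β0 stroke at TF1  (J1: bond 4 brought effort, rest push out)
β6 stroke at I2  (common-e at J1 fixed by 4)
β1 stroke at J2  (through TF1, causality passes straight; one stroke at TF1)
β5 stroke at I1  (I1: I, integral causality)
β2 stroke at J2  (common-f at J2 fixed by 5)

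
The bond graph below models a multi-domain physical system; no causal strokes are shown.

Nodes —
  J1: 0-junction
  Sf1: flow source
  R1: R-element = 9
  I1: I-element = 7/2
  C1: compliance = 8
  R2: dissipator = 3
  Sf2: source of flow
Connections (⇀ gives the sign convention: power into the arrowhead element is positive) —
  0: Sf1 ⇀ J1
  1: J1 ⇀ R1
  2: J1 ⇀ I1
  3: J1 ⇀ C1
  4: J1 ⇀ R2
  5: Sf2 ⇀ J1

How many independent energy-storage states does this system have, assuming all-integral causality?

2  (C1, I1 all integral)

b0 |Sf1  (Sf1: flow source, stroke at near end)
b5 |Sf2  (Sf2 (Sf) sets flow on bond)
b2 |I1  (prefer integral on I1)
b3 |J1  (C1 outputs effort q/C1)
b1 |R1  (0-jn J1 has e-setter on 3)
b4 |R2  (J1: bond 3 brought effort, rest push out)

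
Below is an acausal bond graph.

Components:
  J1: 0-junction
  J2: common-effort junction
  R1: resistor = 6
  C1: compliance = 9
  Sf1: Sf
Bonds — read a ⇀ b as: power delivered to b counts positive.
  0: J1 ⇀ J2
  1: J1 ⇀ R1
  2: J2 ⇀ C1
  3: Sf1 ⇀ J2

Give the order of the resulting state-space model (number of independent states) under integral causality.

#3 →Sf1  (source Sf1 imposes f)
#2 →J2  (C1 outputs effort q/C1)
#0 →J1  (J2: bond 2 brought effort, rest push out)
#1 →R1  (0-jn J1 has e-setter on 0)

1  (C1 all integral)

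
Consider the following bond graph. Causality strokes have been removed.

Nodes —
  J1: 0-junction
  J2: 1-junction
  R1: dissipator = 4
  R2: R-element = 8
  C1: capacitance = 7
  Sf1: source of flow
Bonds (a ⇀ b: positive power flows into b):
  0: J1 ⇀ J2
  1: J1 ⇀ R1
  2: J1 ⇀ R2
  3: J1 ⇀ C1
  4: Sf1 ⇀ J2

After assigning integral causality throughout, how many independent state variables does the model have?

1  (C1 all integral)

β4 →Sf1  (Sf1: flow source, stroke at near end)
β0 →J2  (1-jn J2 has f-setter on 4)
β3 →J1  (C1 outputs effort q/C1)
β1 →R1  (J1: bond 3 brought effort, rest push out)
β2 →R2  (J1 effort already set via bond 3)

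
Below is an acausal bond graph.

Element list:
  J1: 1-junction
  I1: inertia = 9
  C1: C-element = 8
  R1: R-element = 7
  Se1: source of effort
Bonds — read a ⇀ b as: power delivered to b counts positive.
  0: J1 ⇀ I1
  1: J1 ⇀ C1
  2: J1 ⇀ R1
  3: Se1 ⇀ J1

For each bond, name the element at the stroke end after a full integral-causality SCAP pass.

#0 stroke at I1
#1 stroke at J1
#2 stroke at J1
#3 stroke at J1

b3 →J1  (Se1: effort source, stroke at far end)
b0 →I1  (prefer integral on I1)
b1 →J1  (common-f at J1 fixed by 0)
b2 →J1  (J1: bond 0 brought flow, rest push out)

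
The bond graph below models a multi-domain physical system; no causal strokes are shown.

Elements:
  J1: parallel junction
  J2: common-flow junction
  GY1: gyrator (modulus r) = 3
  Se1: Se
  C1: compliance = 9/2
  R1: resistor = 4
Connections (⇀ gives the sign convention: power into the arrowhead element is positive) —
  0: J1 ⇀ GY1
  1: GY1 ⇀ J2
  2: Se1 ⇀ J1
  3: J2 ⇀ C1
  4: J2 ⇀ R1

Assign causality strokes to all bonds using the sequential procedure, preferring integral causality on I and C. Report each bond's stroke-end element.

b2 |J1  (Se1 fixes effort; stroke away)
b0 |GY1  (common-e at J1 fixed by 2)
b1 |GY1  (through GY1, causality inverts; strokes same side of GY1)
b3 |J2  (J2: bond 1 brought flow, rest push out)
b4 |J2  (1-jn J2 has f-setter on 1)

β0 stroke at GY1
β1 stroke at GY1
β2 stroke at J1
β3 stroke at J2
β4 stroke at J2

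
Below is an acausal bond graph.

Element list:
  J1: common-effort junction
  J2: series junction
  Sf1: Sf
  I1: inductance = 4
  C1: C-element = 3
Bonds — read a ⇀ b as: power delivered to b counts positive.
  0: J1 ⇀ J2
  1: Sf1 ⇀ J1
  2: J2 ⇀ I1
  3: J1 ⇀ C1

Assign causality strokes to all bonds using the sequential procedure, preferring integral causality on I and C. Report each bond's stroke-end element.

#0 stroke at J2
#1 stroke at Sf1
#2 stroke at I1
#3 stroke at J1

#1 stroke→Sf1  (source Sf1 imposes f)
#2 stroke→I1  (I1 integral (f out))
#0 stroke→J2  (common-f at J2 fixed by 2)
#3 stroke→J1  (J1: last free bond brings effort in)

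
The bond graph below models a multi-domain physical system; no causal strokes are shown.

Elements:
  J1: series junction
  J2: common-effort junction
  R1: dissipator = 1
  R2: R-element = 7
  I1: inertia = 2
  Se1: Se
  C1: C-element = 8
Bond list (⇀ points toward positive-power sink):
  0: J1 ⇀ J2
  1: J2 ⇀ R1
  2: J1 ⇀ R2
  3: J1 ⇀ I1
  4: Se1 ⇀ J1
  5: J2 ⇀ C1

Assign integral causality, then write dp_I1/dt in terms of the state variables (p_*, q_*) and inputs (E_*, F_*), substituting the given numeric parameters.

β4 stroke→J1  (source Se1 imposes e)
β3 stroke→I1  (I1 outputs flow p/I1)
β0 stroke→J1  (J1 flow already set via bond 3)
β2 stroke→J1  (J1 flow already set via bond 3)
β5 stroke→J2  (C1 outputs effort q/C1)
β1 stroke→R1  (common-e at J2 fixed by 5)

dp_I1/dt = E_Se1 - 7*p_I1/2 - q_C1/8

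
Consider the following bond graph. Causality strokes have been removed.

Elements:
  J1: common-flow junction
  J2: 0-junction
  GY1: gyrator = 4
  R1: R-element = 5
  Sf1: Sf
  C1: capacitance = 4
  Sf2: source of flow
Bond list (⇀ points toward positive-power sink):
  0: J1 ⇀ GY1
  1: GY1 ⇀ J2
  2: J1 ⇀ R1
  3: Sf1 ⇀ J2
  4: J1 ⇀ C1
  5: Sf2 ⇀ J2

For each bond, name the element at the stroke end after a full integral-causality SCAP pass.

#3 |Sf1  (Sf1 (Sf) sets flow on bond)
#5 |Sf2  (Sf2: flow source, stroke at near end)
#1 |J2  (closing 0-jn rule on J2)
#0 |J1  (GY1: gyrator matches bond 1)
#4 |J1  (prefer integral on C1)
#2 |R1  (J1: last free bond brings flow in)

bond 0 |J1
bond 1 |J2
bond 2 |R1
bond 3 |Sf1
bond 4 |J1
bond 5 |Sf2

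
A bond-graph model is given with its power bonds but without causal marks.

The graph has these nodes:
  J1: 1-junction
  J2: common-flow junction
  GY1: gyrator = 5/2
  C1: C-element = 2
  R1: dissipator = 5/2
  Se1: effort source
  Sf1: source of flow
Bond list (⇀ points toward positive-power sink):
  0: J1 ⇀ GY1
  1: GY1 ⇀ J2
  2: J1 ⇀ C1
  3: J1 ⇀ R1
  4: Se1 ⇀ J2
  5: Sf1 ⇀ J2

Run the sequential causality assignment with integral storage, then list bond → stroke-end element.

b0 |J1
b1 |J2
b2 |J1
b3 |R1
b4 |J2
b5 |Sf1

β4 stroke→J2  (Se1 fixes effort; stroke away)
β5 stroke→Sf1  (Sf1 (Sf) sets flow on bond)
β1 stroke→J2  (1-jn J2 has f-setter on 5)
β0 stroke→J1  (GY1 both-in/both-out from 1)
β2 stroke→J1  (prefer integral on C1)
β3 stroke→R1  (closing 1-jn rule on J1)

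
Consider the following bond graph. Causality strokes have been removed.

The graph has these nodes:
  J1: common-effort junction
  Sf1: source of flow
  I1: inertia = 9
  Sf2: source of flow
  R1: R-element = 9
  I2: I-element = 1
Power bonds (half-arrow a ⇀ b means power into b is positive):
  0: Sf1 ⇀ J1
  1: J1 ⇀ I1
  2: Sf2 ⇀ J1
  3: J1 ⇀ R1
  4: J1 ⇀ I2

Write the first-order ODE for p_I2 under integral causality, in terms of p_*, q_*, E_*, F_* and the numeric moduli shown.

dp_I2/dt = 9*F_Sf1 + 9*F_Sf2 - p_I1 - 9*p_I2

bond 0 stroke at Sf1  (Sf1: flow source, stroke at near end)
bond 2 stroke at Sf2  (Sf2: flow source, stroke at near end)
bond 1 stroke at I1  (I1: I, integral causality)
bond 4 stroke at I2  (I2: I, integral causality)
bond 3 stroke at J1  (only one effort-in slot at J1)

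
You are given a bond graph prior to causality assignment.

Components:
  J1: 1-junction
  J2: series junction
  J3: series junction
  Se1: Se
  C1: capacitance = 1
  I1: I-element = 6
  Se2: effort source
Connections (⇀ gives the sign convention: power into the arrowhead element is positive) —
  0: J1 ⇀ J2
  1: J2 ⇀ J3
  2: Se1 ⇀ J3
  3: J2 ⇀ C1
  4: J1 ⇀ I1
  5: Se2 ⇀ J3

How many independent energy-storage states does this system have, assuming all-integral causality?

#2 →J3  (source Se1 imposes e)
#5 →J3  (source Se2 imposes e)
#1 →J2  (closing 1-jn rule on J3)
#3 →J2  (C1 outputs effort q/C1)
#0 →J1  (only one flow-in slot at J2)
#4 →I1  (closing 1-jn rule on J1)

2  (C1, I1 all integral)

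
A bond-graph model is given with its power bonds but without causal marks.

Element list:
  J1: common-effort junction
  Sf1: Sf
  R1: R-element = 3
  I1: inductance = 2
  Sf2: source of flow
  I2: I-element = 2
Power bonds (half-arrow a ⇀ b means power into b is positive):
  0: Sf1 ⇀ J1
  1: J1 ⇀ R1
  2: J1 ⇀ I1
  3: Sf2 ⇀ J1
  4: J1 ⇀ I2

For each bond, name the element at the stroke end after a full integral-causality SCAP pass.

bond 0 →Sf1
bond 1 →J1
bond 2 →I1
bond 3 →Sf2
bond 4 →I2

#0 stroke at Sf1  (source Sf1 imposes f)
#3 stroke at Sf2  (source Sf2 imposes f)
#2 stroke at I1  (I1 integral (f out))
#4 stroke at I2  (I2 outputs flow p/I2)
#1 stroke at J1  (only one effort-in slot at J1)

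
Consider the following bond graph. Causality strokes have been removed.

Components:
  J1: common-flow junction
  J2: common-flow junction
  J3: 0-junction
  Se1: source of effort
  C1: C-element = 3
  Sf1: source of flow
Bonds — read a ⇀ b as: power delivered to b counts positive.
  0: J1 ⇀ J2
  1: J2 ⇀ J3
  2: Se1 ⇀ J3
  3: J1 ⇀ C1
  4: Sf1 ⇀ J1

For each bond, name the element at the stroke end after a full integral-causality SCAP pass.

#0 →J1
#1 →J2
#2 →J3
#3 →J1
#4 →Sf1

b2 →J3  (source Se1 imposes e)
b4 →Sf1  (Sf1 (Sf) sets flow on bond)
b0 →J1  (J1: bond 4 brought flow, rest push out)
b3 →J1  (1-jn J1 has f-setter on 4)
b1 →J2  (common-f at J2 fixed by 0)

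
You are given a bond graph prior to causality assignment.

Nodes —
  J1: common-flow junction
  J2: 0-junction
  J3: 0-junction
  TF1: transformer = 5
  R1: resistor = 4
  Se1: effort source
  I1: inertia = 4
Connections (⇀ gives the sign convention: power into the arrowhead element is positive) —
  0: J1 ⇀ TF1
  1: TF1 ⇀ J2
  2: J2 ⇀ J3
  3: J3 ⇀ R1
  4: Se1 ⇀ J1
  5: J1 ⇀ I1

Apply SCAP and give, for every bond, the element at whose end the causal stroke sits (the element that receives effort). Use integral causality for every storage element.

#4 stroke at J1  (Se1 fixes effort; stroke away)
#5 stroke at I1  (I1: I, integral causality)
#0 stroke at J1  (J1: bond 5 brought flow, rest push out)
#1 stroke at TF1  (through TF1, causality passes straight; one stroke at TF1)
#2 stroke at J2  (J2: last free bond brings effort in)
#3 stroke at J3  (closing 0-jn rule on J3)

#0 |J1
#1 |TF1
#2 |J2
#3 |J3
#4 |J1
#5 |I1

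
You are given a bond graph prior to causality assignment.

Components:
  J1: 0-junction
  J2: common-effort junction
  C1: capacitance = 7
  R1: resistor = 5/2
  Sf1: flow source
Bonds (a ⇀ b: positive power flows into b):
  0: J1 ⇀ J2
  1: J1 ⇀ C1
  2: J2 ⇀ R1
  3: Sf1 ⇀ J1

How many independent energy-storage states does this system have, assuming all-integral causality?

#3 stroke at Sf1  (source Sf1 imposes f)
#1 stroke at J1  (C1 outputs effort q/C1)
#0 stroke at J2  (J1 effort already set via bond 1)
#2 stroke at R1  (J2 effort already set via bond 0)

1  (C1 all integral)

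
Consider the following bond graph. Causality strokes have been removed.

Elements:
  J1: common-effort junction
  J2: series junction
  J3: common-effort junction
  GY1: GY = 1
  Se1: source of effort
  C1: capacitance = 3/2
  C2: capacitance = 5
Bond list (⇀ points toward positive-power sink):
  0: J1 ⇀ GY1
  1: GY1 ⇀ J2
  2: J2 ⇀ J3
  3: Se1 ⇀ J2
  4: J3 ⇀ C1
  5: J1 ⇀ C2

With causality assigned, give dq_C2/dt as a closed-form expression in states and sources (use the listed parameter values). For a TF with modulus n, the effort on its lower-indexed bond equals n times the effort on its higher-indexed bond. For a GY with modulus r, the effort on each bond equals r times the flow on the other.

dq_C2/dt = E_Se1 - 2*q_C1/3

#3 |J2  (Se1: effort source, stroke at far end)
#4 |J3  (prefer integral on C1)
#2 |J2  (J3: bond 4 brought effort, rest push out)
#1 |GY1  (J2 needs exactly one f-in)
#0 |GY1  (GY1 both-in/both-out from 1)
#5 |J1  (J1: last free bond brings effort in)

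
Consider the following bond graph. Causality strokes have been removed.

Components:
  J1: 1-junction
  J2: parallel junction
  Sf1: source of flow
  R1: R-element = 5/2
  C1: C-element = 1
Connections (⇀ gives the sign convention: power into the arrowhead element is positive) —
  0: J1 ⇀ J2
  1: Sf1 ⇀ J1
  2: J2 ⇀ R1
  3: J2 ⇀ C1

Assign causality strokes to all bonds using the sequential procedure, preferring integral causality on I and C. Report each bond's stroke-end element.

bond 0 stroke at J1
bond 1 stroke at Sf1
bond 2 stroke at R1
bond 3 stroke at J2

b1 →Sf1  (Sf1 fixes flow; stroke at Sf1)
b0 →J1  (1-jn J1 has f-setter on 1)
b3 →J2  (C1 outputs effort q/C1)
b2 →R1  (J2: bond 3 brought effort, rest push out)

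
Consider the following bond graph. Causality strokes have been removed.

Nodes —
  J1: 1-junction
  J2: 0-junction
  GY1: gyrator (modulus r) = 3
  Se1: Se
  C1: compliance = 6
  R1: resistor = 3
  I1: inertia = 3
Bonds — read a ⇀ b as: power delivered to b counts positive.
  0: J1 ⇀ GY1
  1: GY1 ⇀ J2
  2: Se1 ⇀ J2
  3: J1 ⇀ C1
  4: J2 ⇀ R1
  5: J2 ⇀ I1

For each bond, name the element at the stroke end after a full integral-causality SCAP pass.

bond 2 stroke at J2  (source Se1 imposes e)
bond 1 stroke at GY1  (0-jn J2 has e-setter on 2)
bond 4 stroke at R1  (common-e at J2 fixed by 2)
bond 5 stroke at I1  (0-jn J2 has e-setter on 2)
bond 0 stroke at GY1  (through GY1, causality inverts; strokes same side of GY1)
bond 3 stroke at J1  (1-jn J1 has f-setter on 0)

β0 |GY1
β1 |GY1
β2 |J2
β3 |J1
β4 |R1
β5 |I1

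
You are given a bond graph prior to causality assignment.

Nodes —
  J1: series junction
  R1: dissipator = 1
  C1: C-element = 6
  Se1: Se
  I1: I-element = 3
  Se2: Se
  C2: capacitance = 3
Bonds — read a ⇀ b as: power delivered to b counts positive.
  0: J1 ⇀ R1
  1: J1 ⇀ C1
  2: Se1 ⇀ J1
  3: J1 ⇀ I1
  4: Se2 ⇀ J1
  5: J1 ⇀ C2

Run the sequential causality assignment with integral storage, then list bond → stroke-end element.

#0 stroke→J1
#1 stroke→J1
#2 stroke→J1
#3 stroke→I1
#4 stroke→J1
#5 stroke→J1

bond 2 →J1  (Se1 fixes effort; stroke away)
bond 4 →J1  (Se2 (Se) sets effort on bond)
bond 1 →J1  (C1: C, integral causality)
bond 3 →I1  (I1 integral (f out))
bond 0 →J1  (1-jn J1 has f-setter on 3)
bond 5 →J1  (J1 flow already set via bond 3)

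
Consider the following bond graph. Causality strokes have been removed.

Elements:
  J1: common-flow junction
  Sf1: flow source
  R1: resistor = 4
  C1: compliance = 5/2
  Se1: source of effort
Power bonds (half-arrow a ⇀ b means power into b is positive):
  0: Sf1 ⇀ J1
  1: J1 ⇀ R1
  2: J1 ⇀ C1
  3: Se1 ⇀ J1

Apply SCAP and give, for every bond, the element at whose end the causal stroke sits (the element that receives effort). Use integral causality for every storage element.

b0 stroke→Sf1  (Sf1 fixes flow; stroke at Sf1)
b3 stroke→J1  (Se1 fixes effort; stroke away)
b1 stroke→J1  (1-jn J1 has f-setter on 0)
b2 stroke→J1  (J1 flow already set via bond 0)

#0 stroke at Sf1
#1 stroke at J1
#2 stroke at J1
#3 stroke at J1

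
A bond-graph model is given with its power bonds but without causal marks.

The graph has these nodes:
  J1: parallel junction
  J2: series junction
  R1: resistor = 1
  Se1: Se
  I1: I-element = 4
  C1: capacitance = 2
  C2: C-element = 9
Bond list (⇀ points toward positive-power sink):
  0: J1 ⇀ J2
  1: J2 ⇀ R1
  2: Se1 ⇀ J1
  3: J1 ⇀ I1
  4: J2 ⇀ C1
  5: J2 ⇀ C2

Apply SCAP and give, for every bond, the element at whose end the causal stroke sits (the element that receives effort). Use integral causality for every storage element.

bond 0 |J2
bond 1 |R1
bond 2 |J1
bond 3 |I1
bond 4 |J2
bond 5 |J2

b2 stroke→J1  (source Se1 imposes e)
b0 stroke→J2  (0-jn J1 has e-setter on 2)
b3 stroke→I1  (J1: bond 2 brought effort, rest push out)
b4 stroke→J2  (C1: C, integral causality)
b5 stroke→J2  (C2 integral (e out))
b1 stroke→R1  (J2: last free bond brings flow in)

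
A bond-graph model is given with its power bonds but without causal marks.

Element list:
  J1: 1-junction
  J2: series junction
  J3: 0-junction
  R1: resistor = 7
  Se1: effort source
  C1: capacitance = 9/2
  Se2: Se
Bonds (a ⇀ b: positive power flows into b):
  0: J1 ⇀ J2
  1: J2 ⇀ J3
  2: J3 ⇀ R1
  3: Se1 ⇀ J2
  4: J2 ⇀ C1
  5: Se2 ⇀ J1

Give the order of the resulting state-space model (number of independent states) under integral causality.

β3 |J2  (source Se1 imposes e)
β5 |J1  (Se2 (Se) sets effort on bond)
β0 |J2  (only one flow-in slot at J1)
β4 |J2  (C1: C, integral causality)
β1 |J3  (J2: last free bond brings flow in)
β2 |R1  (common-e at J3 fixed by 1)

1  (C1 all integral)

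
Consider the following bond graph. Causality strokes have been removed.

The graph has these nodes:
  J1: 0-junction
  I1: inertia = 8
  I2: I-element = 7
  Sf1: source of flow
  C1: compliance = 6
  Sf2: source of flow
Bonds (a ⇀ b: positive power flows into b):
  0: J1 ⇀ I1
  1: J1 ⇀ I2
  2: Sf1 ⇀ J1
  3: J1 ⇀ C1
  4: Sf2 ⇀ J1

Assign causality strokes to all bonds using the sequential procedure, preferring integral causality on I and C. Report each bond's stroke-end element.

#0 →I1
#1 →I2
#2 →Sf1
#3 →J1
#4 →Sf2

#2 →Sf1  (Sf1 fixes flow; stroke at Sf1)
#4 →Sf2  (Sf2 fixes flow; stroke at Sf2)
#0 →I1  (prefer integral on I1)
#1 →I2  (I2: I, integral causality)
#3 →J1  (J1: last free bond brings effort in)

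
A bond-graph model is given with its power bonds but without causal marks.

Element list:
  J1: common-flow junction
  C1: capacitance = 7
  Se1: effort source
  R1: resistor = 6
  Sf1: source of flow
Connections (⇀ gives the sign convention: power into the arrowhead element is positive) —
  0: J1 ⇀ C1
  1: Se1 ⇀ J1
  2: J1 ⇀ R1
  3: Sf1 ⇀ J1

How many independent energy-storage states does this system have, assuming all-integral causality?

β1 |J1  (Se1: effort source, stroke at far end)
β3 |Sf1  (Sf1: flow source, stroke at near end)
β0 |J1  (J1 flow already set via bond 3)
β2 |J1  (1-jn J1 has f-setter on 3)

1  (C1 all integral)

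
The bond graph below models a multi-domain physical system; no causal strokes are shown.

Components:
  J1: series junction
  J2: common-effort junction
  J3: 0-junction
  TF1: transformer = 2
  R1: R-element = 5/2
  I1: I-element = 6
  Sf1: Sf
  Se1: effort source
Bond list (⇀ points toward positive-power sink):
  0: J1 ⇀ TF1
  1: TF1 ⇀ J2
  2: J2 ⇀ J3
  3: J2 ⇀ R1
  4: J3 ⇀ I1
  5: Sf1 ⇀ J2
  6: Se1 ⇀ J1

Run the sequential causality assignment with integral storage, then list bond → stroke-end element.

β5 →Sf1  (Sf1 (Sf) sets flow on bond)
β6 →J1  (Se1 (Se) sets effort on bond)
β0 →TF1  (J1: last free bond brings flow in)
β1 →J2  (TF TF1: opposite of bond 0)
β2 →J3  (common-e at J2 fixed by 1)
β3 →R1  (J2 effort already set via bond 1)
β4 →I1  (common-e at J3 fixed by 2)

β0 stroke at TF1
β1 stroke at J2
β2 stroke at J3
β3 stroke at R1
β4 stroke at I1
β5 stroke at Sf1
β6 stroke at J1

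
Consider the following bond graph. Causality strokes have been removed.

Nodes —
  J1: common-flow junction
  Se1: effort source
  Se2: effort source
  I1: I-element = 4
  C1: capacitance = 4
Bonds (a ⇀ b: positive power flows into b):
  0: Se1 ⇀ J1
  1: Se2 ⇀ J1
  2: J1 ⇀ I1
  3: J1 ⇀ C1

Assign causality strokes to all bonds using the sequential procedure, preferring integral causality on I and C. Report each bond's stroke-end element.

bond 0 →J1
bond 1 →J1
bond 2 →I1
bond 3 →J1

b0 |J1  (source Se1 imposes e)
b1 |J1  (Se2 (Se) sets effort on bond)
b2 |I1  (I1 integral (f out))
b3 |J1  (common-f at J1 fixed by 2)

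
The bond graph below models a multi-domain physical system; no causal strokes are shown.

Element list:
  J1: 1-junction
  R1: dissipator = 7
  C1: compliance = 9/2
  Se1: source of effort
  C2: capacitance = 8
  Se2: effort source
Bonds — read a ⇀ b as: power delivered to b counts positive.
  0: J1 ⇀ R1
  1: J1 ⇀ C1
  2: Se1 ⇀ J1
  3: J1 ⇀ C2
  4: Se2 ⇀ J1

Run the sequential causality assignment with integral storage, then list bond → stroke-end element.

bond 0 →R1
bond 1 →J1
bond 2 →J1
bond 3 →J1
bond 4 →J1

β2 stroke at J1  (Se1 fixes effort; stroke away)
β4 stroke at J1  (Se2 (Se) sets effort on bond)
β1 stroke at J1  (prefer integral on C1)
β3 stroke at J1  (C2 integral (e out))
β0 stroke at R1  (only one flow-in slot at J1)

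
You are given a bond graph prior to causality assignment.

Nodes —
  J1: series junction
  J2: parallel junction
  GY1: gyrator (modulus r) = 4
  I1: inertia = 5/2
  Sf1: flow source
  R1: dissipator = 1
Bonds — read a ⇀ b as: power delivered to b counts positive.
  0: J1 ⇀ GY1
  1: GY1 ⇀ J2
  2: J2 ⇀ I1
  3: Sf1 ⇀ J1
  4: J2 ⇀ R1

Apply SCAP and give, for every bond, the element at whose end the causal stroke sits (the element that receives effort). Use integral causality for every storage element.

b0 |J1
b1 |J2
b2 |I1
b3 |Sf1
b4 |R1

bond 3 |Sf1  (Sf1 fixes flow; stroke at Sf1)
bond 0 |J1  (1-jn J1 has f-setter on 3)
bond 1 |J2  (GY1: gyrator matches bond 0)
bond 2 |I1  (J2: bond 1 brought effort, rest push out)
bond 4 |R1  (0-jn J2 has e-setter on 1)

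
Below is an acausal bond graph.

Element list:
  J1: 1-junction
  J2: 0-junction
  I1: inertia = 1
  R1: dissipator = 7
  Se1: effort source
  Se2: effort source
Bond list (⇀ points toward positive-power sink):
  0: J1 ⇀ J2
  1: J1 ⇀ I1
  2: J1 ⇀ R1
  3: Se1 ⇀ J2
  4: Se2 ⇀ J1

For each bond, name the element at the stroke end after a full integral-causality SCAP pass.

#3 stroke→J2  (Se1 (Se) sets effort on bond)
#4 stroke→J1  (Se2 fixes effort; stroke away)
#0 stroke→J1  (J2: bond 3 brought effort, rest push out)
#1 stroke→I1  (I1 outputs flow p/I1)
#2 stroke→J1  (1-jn J1 has f-setter on 1)

b0 stroke at J1
b1 stroke at I1
b2 stroke at J1
b3 stroke at J2
b4 stroke at J1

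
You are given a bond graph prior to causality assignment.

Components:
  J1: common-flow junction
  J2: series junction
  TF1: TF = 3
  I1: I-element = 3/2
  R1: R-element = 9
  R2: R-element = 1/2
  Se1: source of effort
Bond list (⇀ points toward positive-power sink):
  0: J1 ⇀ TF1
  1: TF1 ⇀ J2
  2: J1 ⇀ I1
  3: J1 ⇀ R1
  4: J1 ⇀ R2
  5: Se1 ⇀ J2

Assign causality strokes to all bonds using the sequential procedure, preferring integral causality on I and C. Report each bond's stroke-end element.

#5 stroke→J2  (Se1 fixes effort; stroke away)
#1 stroke→TF1  (J2: last free bond brings flow in)
#0 stroke→J1  (through TF1, causality passes straight; one stroke at TF1)
#2 stroke→I1  (I1 integral (f out))
#3 stroke→J1  (1-jn J1 has f-setter on 2)
#4 stroke→J1  (J1 flow already set via bond 2)

#0 stroke at J1
#1 stroke at TF1
#2 stroke at I1
#3 stroke at J1
#4 stroke at J1
#5 stroke at J2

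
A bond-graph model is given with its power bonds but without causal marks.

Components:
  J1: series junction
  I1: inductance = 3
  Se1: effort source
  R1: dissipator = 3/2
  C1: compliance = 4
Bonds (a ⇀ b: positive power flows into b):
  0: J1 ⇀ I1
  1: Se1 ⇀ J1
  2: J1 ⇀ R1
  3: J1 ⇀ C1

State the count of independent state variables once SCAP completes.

β1 stroke at J1  (source Se1 imposes e)
β0 stroke at I1  (prefer integral on I1)
β2 stroke at J1  (common-f at J1 fixed by 0)
β3 stroke at J1  (common-f at J1 fixed by 0)

2  (C1, I1 all integral)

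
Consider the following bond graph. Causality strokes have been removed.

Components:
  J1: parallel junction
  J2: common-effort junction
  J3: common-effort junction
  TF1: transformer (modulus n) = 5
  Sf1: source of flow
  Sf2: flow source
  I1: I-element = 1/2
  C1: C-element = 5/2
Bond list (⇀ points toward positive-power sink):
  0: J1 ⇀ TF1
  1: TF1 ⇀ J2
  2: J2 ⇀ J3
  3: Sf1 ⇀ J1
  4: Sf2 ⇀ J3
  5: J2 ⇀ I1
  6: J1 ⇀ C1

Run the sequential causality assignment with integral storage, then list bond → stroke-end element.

bond 0 →TF1
bond 1 →J2
bond 2 →J3
bond 3 →Sf1
bond 4 →Sf2
bond 5 →I1
bond 6 →J1

#3 stroke→Sf1  (Sf1: flow source, stroke at near end)
#4 stroke→Sf2  (Sf2 fixes flow; stroke at Sf2)
#2 stroke→J3  (J3 needs exactly one e-in)
#5 stroke→I1  (I1 outputs flow p/I1)
#1 stroke→J2  (only one effort-in slot at J2)
#0 stroke→TF1  (TF1: transformer flips bond 1)
#6 stroke→J1  (J1 needs exactly one e-in)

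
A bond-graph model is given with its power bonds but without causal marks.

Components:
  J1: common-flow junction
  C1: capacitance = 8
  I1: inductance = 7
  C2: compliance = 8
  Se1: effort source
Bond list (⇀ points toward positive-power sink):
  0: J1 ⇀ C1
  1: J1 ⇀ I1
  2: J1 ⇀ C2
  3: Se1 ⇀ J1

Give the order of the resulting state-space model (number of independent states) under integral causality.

3  (C1, C2, I1 all integral)

bond 3 |J1  (Se1: effort source, stroke at far end)
bond 0 |J1  (prefer integral on C1)
bond 1 |I1  (I1 outputs flow p/I1)
bond 2 |J1  (common-f at J1 fixed by 1)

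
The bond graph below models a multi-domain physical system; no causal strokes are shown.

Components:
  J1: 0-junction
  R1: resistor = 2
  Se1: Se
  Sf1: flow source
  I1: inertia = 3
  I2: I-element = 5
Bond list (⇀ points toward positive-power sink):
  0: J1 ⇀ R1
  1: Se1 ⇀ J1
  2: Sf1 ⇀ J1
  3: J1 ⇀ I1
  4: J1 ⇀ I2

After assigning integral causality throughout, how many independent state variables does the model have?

bond 1 stroke at J1  (source Se1 imposes e)
bond 2 stroke at Sf1  (source Sf1 imposes f)
bond 0 stroke at R1  (J1: bond 1 brought effort, rest push out)
bond 3 stroke at I1  (J1 effort already set via bond 1)
bond 4 stroke at I2  (common-e at J1 fixed by 1)

2  (I1, I2 all integral)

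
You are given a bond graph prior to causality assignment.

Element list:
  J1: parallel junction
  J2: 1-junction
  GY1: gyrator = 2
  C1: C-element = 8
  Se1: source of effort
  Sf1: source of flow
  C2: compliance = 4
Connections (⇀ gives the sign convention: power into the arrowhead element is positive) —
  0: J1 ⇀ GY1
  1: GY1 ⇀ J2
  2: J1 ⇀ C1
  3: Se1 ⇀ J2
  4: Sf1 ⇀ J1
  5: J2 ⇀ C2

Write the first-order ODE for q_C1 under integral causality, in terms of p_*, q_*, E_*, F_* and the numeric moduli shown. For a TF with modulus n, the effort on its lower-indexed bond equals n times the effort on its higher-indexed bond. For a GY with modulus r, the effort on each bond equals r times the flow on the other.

β3 stroke at J2  (Se1 (Se) sets effort on bond)
β4 stroke at Sf1  (source Sf1 imposes f)
β2 stroke at J1  (C1: C, integral causality)
β0 stroke at GY1  (0-jn J1 has e-setter on 2)
β1 stroke at GY1  (through GY1, causality inverts; strokes same side of GY1)
β5 stroke at J2  (common-f at J2 fixed by 1)

dq_C1/dt = E_Se1/2 + F_Sf1 - q_C2/8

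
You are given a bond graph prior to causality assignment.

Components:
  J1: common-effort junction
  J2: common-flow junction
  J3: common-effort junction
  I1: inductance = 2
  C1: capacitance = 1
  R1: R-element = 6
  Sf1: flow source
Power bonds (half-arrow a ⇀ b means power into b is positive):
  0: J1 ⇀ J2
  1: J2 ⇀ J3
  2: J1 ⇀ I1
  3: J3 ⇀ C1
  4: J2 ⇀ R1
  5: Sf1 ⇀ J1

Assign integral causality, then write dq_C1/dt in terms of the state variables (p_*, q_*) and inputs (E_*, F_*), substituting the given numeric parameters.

dq_C1/dt = F_Sf1 - p_I1/2

#5 |Sf1  (Sf1 fixes flow; stroke at Sf1)
#2 |I1  (prefer integral on I1)
#0 |J1  (closing 0-jn rule on J1)
#1 |J2  (common-f at J2 fixed by 0)
#4 |J2  (common-f at J2 fixed by 0)
#3 |J3  (J3 needs exactly one e-in)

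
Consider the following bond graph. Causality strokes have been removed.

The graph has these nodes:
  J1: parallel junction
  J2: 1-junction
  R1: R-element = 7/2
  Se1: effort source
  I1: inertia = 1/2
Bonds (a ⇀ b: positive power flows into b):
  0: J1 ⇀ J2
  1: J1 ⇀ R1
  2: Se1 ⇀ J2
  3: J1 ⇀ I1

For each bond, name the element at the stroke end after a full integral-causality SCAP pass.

b2 stroke at J2  (Se1 (Se) sets effort on bond)
b0 stroke at J1  (J2: last free bond brings flow in)
b1 stroke at R1  (common-e at J1 fixed by 0)
b3 stroke at I1  (J1 effort already set via bond 0)

β0 stroke→J1
β1 stroke→R1
β2 stroke→J2
β3 stroke→I1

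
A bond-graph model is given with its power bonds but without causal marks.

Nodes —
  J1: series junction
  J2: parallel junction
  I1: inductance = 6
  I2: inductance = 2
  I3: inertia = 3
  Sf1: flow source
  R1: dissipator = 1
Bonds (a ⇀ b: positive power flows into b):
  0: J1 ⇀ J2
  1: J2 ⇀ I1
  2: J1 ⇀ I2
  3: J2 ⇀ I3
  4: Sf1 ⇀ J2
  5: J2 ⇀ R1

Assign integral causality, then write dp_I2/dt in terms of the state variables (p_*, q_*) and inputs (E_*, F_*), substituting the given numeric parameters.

β4 |Sf1  (Sf1 (Sf) sets flow on bond)
β1 |I1  (I1 integral (f out))
β2 |I2  (I2 integral (f out))
β0 |J1  (1-jn J1 has f-setter on 2)
β3 |I3  (prefer integral on I3)
β5 |J2  (J2: last free bond brings effort in)

dp_I2/dt = -F_Sf1 + p_I1/6 - p_I2/2 + p_I3/3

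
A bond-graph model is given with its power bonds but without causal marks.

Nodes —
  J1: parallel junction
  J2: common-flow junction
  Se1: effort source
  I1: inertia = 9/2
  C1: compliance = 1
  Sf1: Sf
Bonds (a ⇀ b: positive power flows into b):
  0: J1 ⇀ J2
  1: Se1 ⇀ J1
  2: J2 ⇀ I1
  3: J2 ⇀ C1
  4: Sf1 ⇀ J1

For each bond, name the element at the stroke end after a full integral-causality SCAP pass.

β1 stroke at J1  (Se1: effort source, stroke at far end)
β4 stroke at Sf1  (Sf1 (Sf) sets flow on bond)
β0 stroke at J2  (0-jn J1 has e-setter on 1)
β2 stroke at I1  (I1 outputs flow p/I1)
β3 stroke at J2  (1-jn J2 has f-setter on 2)

#0 stroke at J2
#1 stroke at J1
#2 stroke at I1
#3 stroke at J2
#4 stroke at Sf1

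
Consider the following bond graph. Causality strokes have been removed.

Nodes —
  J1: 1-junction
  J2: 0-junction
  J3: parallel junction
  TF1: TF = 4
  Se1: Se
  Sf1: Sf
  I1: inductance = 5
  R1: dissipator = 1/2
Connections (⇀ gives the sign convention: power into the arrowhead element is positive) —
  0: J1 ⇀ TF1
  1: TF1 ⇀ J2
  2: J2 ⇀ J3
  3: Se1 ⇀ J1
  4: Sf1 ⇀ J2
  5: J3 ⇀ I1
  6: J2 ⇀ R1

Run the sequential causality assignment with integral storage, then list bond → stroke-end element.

bond 0 |TF1
bond 1 |J2
bond 2 |J3
bond 3 |J1
bond 4 |Sf1
bond 5 |I1
bond 6 |R1

b3 |J1  (Se1 (Se) sets effort on bond)
b4 |Sf1  (Sf1: flow source, stroke at near end)
b0 |TF1  (closing 1-jn rule on J1)
b1 |J2  (TF TF1: opposite of bond 0)
b2 |J3  (common-e at J2 fixed by 1)
b6 |R1  (0-jn J2 has e-setter on 1)
b5 |I1  (J3 effort already set via bond 2)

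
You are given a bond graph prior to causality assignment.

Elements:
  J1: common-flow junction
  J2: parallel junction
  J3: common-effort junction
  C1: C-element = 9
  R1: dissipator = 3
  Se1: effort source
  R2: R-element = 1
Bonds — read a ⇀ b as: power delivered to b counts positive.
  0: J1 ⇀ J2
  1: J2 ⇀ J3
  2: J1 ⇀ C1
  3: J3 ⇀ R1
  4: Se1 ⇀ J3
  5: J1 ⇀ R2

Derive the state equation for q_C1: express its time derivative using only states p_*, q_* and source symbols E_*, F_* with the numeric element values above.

#4 stroke at J3  (Se1 fixes effort; stroke away)
#1 stroke at J2  (J3 effort already set via bond 4)
#3 stroke at R1  (common-e at J3 fixed by 4)
#0 stroke at J1  (common-e at J2 fixed by 1)
#2 stroke at J1  (C1: C, integral causality)
#5 stroke at R2  (J1 needs exactly one f-in)

dq_C1/dt = -E_Se1 - q_C1/9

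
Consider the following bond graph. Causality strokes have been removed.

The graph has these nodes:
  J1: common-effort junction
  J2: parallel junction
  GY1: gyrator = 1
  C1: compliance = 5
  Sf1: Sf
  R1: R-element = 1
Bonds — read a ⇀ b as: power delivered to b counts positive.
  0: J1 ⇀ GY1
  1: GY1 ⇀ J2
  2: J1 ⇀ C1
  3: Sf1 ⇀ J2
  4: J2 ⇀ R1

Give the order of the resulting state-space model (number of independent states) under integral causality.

b3 stroke at Sf1  (Sf1 fixes flow; stroke at Sf1)
b2 stroke at J1  (C1 integral (e out))
b0 stroke at GY1  (J1: bond 2 brought effort, rest push out)
b1 stroke at GY1  (GY1 both-in/both-out from 0)
b4 stroke at J2  (J2 needs exactly one e-in)

1  (C1 all integral)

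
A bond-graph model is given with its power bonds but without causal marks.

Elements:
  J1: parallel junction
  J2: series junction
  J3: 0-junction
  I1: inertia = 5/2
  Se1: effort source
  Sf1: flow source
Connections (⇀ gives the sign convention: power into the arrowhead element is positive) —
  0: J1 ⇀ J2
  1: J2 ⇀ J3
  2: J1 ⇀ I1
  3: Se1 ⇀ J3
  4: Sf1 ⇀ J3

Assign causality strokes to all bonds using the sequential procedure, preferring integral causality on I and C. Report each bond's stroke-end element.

bond 0 |J1
bond 1 |J2
bond 2 |I1
bond 3 |J3
bond 4 |Sf1

b3 stroke at J3  (Se1 fixes effort; stroke away)
b4 stroke at Sf1  (source Sf1 imposes f)
b1 stroke at J2  (J3 effort already set via bond 3)
b0 stroke at J1  (only one flow-in slot at J2)
b2 stroke at I1  (0-jn J1 has e-setter on 0)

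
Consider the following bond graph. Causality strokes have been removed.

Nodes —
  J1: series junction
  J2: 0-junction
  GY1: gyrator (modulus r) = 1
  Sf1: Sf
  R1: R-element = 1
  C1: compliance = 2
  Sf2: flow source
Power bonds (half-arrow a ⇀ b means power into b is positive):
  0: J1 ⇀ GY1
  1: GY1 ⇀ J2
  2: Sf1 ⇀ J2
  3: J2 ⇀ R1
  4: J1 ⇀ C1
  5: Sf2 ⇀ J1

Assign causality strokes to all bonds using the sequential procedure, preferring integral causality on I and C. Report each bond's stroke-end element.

β0 stroke→J1
β1 stroke→J2
β2 stroke→Sf1
β3 stroke→R1
β4 stroke→J1
β5 stroke→Sf2

b2 stroke at Sf1  (Sf1: flow source, stroke at near end)
b5 stroke at Sf2  (source Sf2 imposes f)
b0 stroke at J1  (1-jn J1 has f-setter on 5)
b4 stroke at J1  (J1: bond 5 brought flow, rest push out)
b1 stroke at J2  (GY1 both-in/both-out from 0)
b3 stroke at R1  (J2: bond 1 brought effort, rest push out)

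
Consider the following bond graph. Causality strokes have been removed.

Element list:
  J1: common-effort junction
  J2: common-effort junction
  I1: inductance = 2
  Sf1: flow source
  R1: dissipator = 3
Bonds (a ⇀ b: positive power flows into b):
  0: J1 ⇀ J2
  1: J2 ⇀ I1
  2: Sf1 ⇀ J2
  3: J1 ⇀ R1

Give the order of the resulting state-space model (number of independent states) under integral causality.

1  (I1 all integral)

b2 →Sf1  (source Sf1 imposes f)
b1 →I1  (I1: I, integral causality)
b0 →J2  (only one effort-in slot at J2)
b3 →J1  (only one effort-in slot at J1)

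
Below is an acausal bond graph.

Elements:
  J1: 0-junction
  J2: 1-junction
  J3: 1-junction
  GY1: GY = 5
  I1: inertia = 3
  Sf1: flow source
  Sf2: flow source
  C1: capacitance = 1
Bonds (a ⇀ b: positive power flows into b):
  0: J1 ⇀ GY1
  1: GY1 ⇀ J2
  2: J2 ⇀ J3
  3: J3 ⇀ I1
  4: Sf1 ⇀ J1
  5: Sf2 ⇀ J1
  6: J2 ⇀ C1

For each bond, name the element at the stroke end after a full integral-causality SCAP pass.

#0 |J1
#1 |J2
#2 |J3
#3 |I1
#4 |Sf1
#5 |Sf2
#6 |J2

#4 stroke→Sf1  (Sf1: flow source, stroke at near end)
#5 stroke→Sf2  (Sf2: flow source, stroke at near end)
#0 stroke→J1  (J1 needs exactly one e-in)
#1 stroke→J2  (GY1 both-in/both-out from 0)
#3 stroke→I1  (I1 integral (f out))
#2 stroke→J3  (common-f at J3 fixed by 3)
#6 stroke→J2  (J2 flow already set via bond 2)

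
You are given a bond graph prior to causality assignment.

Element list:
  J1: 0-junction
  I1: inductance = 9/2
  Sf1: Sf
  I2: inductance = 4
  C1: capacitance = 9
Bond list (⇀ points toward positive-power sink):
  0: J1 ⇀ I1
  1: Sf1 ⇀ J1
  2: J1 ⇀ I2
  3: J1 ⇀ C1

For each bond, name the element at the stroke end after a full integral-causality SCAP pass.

b1 stroke→Sf1  (Sf1: flow source, stroke at near end)
b0 stroke→I1  (I1 outputs flow p/I1)
b2 stroke→I2  (I2: I, integral causality)
b3 stroke→J1  (J1: last free bond brings effort in)

bond 0 stroke→I1
bond 1 stroke→Sf1
bond 2 stroke→I2
bond 3 stroke→J1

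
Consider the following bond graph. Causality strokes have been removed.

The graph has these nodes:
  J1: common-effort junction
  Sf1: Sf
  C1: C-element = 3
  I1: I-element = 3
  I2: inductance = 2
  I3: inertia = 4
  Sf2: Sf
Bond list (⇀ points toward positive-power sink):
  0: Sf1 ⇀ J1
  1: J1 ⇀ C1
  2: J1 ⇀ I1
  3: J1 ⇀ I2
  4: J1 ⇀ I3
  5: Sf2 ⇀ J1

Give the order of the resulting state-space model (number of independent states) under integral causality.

bond 0 stroke→Sf1  (Sf1: flow source, stroke at near end)
bond 5 stroke→Sf2  (source Sf2 imposes f)
bond 1 stroke→J1  (C1: C, integral causality)
bond 2 stroke→I1  (J1 effort already set via bond 1)
bond 3 stroke→I2  (J1: bond 1 brought effort, rest push out)
bond 4 stroke→I3  (J1 effort already set via bond 1)

4  (C1, I1, I2, I3 all integral)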